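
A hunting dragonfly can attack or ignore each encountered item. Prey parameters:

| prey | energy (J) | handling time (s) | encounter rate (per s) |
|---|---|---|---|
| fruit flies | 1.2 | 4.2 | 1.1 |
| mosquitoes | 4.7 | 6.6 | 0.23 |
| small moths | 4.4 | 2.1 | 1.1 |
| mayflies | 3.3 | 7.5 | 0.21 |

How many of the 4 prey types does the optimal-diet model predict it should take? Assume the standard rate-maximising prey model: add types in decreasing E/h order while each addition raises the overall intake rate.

Rank by E/h (J/s): small moths 2.1, mosquitoes 0.712, mayflies 0.44, fruit flies 0.286. Include each in turn until the next type's E/h falls below the running intake rate.
Rate on top 1: 1.462. mosquitoes: 0.712 < 1.462 → exclude; stop.
Optimal diet: small moths — 1 of 4 types.

1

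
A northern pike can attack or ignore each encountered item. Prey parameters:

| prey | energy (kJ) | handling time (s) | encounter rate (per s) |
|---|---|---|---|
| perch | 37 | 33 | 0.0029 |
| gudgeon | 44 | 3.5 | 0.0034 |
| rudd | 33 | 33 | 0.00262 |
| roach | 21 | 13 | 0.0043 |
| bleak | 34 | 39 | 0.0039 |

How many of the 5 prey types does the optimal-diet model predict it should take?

5

Profitabilities (E/h, kJ/s): gudgeon 12.6, roach 1.62, perch 1.12, rudd 1, bleak 0.872. Add prey in this order while the next type's profitability exceeds the intake rate on those already taken.
Rate on top 1: 0.1478. roach: 1.62 > 0.1478 → include.
Rate on top 2: 0.2247. perch: 1.12 > 0.2247 → include.
Rate on top 3: 0.2984. rudd: 1 > 0.2984 → include.
Rate on top 4: 0.3469. bleak: 0.872 > 0.3469 → include.
Optimal diet: gudgeon, roach, perch, rudd, bleak — 5 of 5 types.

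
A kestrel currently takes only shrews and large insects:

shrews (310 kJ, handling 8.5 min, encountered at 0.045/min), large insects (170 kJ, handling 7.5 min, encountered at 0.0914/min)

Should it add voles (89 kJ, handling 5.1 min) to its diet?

Yes

Current rate: (0.045×310 + 0.0914×170)/(1 + 0.045×8.5 + 0.0914×7.5) = 14.26 kJ/min.
Profitability of voles: 89/5.1 = 17.45 kJ/min.
17.45 > 14.26, so adding voles raises the average — include it.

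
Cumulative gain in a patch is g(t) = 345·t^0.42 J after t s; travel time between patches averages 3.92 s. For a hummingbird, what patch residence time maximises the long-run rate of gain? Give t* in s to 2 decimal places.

2.84 s

Maximise g(t)/(T+t): set derivative to zero → g'(t)(T+t) = g(t).
g'(t) = 0.42·345·t^-0.58. Setting 0.42·345·t^-0.58 = 345·t^0.42/(3.92+t) gives 0.42(3.92+t) = t, so 0.58·t = 0.42×3.92.
t* = 0.42×3.92/0.58 = 2.839 s.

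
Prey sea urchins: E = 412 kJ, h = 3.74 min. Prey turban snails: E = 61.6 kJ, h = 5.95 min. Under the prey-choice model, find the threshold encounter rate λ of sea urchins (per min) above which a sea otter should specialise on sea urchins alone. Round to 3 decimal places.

0.028 per min

The zero-one rule: include turban snails iff E₂/h₂ > λE₁/(1+λh₁). Equality gives the switch point.
λE₁h₂ = E₂ + λE₂h₁ ⇒ λ = E₂/(E₁h₂ − E₂h₁) = 61.6/(2451 − 230.4) = 0.02774 per min.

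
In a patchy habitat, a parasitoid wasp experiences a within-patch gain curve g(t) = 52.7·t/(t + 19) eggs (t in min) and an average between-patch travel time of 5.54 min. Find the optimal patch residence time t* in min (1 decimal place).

By the marginal value theorem, leave when the instantaneous gain rate g'(t) equals the habitat-wide average g(t)/(T + t).
g'(t) = 52.7·19/(t + 19)². Setting 52.7·19/(t+19)² = 52.7t/[(t+19)(5.54+t)] gives 19(5.54+t) = t(t+19), so t² = 19×5.54 = 105.3.
t* = √105.3 = 10.26 min.

10.3 min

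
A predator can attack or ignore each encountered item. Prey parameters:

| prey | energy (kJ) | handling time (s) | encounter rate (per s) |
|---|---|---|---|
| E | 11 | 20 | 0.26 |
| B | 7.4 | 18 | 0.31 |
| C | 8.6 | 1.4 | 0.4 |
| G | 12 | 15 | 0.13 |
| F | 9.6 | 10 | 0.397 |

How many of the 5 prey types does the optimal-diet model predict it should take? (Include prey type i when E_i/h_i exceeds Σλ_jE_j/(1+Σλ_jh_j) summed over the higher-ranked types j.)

Profitabilities (E/h, kJ/s): C 6.14, F 0.96, G 0.8, E 0.55, B 0.411. Add prey in this order while the next type's profitability exceeds the intake rate on those already taken.
Rate on top 1: 2.205. F: 0.96 < 2.205 → exclude; stop.
Optimal diet: C — 1 of 5 types.

1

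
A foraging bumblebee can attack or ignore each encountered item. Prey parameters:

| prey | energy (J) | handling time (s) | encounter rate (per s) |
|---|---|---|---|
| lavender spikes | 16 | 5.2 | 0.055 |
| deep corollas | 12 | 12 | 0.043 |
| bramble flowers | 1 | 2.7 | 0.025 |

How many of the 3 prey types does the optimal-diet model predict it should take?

Rank by E/h (J/s): lavender spikes 3.08, deep corollas 1, bramble flowers 0.37. Include each in turn until the next type's E/h falls below the running intake rate.
Rate on top 1: 0.6843. deep corollas: 1 > 0.6843 → include.
Rate on top 2: 0.7747. bramble flowers: 0.37 < 0.7747 → exclude; stop.
Optimal diet: lavender spikes, deep corollas — 2 of 3 types.

2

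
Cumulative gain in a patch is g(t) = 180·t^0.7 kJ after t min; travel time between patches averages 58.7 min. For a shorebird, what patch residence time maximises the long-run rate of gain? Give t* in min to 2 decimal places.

By the marginal value theorem, leave when the instantaneous gain rate g'(t) equals the habitat-wide average g(t)/(T + t).
g'(t) = 0.7·180·t^-0.3. Setting 0.7·180·t^-0.3 = 180·t^0.7/(58.7+t) gives 0.7(58.7+t) = t, so 0.30·t = 0.7×58.7.
t* = 0.7×58.7/0.30 = 137 min.

136.97 min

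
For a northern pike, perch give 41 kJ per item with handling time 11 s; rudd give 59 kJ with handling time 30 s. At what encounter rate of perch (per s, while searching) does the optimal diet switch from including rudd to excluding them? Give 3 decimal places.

At the threshold, the rate on perch alone equals the profitability of rudd: λ·41/(1 + λ·11) = 59/30 = 1.967.
Rearranging, λ(41 − 1.967×11) = 1.967, so λ = 1.967/19.37 = 0.1015 per s.

0.102 per s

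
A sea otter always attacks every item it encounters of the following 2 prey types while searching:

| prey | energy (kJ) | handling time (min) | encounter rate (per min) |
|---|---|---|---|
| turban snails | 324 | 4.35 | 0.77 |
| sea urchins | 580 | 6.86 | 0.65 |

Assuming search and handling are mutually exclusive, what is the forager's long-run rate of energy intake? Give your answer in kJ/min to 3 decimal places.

71.122 kJ/min

R = Σλ_iE_i / (1 + Σλ_ih_i)
Numerator: 0.77×324 + 0.65×580 = 626.5
Denominator: 1 + 0.77×4.35 + 0.65×6.86 = 8.809
R = 626.5/8.809 = 71.12 kJ/min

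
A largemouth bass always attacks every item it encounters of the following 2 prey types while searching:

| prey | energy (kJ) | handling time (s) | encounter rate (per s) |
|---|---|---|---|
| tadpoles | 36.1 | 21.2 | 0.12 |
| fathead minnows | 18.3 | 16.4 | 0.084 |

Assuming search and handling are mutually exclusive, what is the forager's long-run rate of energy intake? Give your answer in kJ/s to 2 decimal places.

1.19 kJ/s

R = Σλ_iE_i / (1 + Σλ_ih_i)
Numerator: 0.12×36.1 + 0.084×18.3 = 5.869
Denominator: 1 + 0.12×21.2 + 0.084×16.4 = 4.922
R = 5.869/4.922 = 1.193 kJ/s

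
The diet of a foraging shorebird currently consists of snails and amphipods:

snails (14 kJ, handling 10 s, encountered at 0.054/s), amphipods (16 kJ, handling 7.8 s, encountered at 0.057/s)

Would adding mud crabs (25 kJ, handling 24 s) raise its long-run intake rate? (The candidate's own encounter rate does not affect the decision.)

On snails and amphipods alone, R = ΣλE/(1+Σλh) = 1.668/1.985 = 0.8405 kJ/s.
Profitability of mud crabs: 25/24 = 1.042 kJ/s.
1.042 > 0.8405, so adding mud crabs raises the average — include it.

Yes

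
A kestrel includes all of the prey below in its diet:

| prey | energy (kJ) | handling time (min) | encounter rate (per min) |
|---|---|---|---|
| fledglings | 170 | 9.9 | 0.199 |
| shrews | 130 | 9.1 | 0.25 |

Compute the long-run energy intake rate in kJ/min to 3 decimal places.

12.646 kJ/min

R = Σλ_iE_i / (1 + Σλ_ih_i)
Numerator: 0.199×170 + 0.25×130 = 66.33
Denominator: 1 + 0.199×9.9 + 0.25×9.1 = 5.245
R = 66.33/5.245 = 12.65 kJ/min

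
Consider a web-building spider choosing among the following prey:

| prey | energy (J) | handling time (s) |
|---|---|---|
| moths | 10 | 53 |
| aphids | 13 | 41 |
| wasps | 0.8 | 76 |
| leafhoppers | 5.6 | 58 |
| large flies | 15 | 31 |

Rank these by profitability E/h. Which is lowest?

Profitability E/h (J/s): moths = 10/53 = 0.189, aphids = 13/41 = 0.317, wasps = 0.8/76 = 0.0105, leafhoppers = 5.6/58 = 0.0966, large flies = 15/31 = 0.484.
Ranked: large flies > aphids > moths > leafhoppers > wasps.

wasps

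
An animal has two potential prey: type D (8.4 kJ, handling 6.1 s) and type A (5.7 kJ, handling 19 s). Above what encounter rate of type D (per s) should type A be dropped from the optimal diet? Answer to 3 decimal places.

0.046 per s

The zero-one rule: include type A iff E₂/h₂ > λE₁/(1+λh₁). Equality gives the switch point.
λE₁h₂ = E₂ + λE₂h₁ ⇒ λ = E₂/(E₁h₂ − E₂h₁) = 5.7/(159.6 − 34.77) = 0.04566 per s.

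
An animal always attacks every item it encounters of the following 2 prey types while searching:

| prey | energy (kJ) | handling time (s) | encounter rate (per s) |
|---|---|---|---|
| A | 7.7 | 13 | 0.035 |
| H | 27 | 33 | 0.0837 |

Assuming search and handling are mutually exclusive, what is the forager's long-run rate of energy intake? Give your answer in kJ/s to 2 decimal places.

0.60 kJ/s

Energy encountered per unit search time: 0.035×7.7 + 0.0837×27 = 2.529 kJ/s.
Handling time per unit search time: 0.035×13 + 0.0837×33 = 3.217.
Rate = 2.529/(1 + 3.217) = 0.5998 kJ/s.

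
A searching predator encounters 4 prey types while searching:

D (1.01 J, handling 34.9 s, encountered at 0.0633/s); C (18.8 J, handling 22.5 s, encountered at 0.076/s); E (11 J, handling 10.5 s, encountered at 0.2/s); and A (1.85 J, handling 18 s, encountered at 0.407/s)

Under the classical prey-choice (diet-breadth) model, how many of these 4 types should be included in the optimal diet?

2

Profitabilities (E/h, J/s): E 1.05, C 0.836, A 0.103, D 0.0289. Add prey in this order while the next type's profitability exceeds the intake rate on those already taken.
Rate on top 1: 0.7097. C: 0.836 > 0.7097 → include.
Rate on top 2: 0.7544. A: 0.103 < 0.7544 → exclude; stop.
Optimal diet: E, C — 2 of 4 types.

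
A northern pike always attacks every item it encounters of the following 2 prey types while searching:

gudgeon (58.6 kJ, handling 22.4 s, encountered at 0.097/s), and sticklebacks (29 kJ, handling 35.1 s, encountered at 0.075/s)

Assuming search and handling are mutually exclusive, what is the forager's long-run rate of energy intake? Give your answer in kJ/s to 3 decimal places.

1.354 kJ/s

R = (0.097×58.6 + 0.075×29) / (1 + 0.097×22.4 + 0.075×35.1) = 7.859/5.805 = 1.354 kJ/s.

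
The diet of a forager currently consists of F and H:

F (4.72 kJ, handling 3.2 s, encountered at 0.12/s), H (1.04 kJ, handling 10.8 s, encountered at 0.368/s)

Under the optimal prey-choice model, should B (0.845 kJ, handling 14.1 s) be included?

No

Intake rate on the current diet: R = (0.12×4.72 + 0.368×1.04) / (1 + 0.12×3.2 + 0.368×10.8) = 0.9491/5.358 = 0.1771 kJ/s.
B: E/h = 0.845/14.1 = 0.05993 kJ/s.
0.05993 < 0.1771, so adding B would lower the average — exclude it.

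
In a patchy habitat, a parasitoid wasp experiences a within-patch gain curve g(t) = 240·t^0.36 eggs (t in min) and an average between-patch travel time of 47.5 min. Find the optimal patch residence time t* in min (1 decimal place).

26.7 min

By the marginal value theorem, leave when the instantaneous gain rate g'(t) equals the habitat-wide average g(t)/(T + t).
g'(t) = 0.36·240·t^-0.64. Setting 0.36·240·t^-0.64 = 240·t^0.36/(47.5+t) gives 0.36(47.5+t) = t, so 0.64·t = 0.36×47.5.
t* = 0.36×47.5/0.64 = 26.72 min.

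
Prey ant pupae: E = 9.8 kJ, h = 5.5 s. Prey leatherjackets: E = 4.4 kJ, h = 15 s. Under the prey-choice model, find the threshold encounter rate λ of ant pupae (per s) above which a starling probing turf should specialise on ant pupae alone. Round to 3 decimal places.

0.036 per s

The zero-one rule: include leatherjackets iff E₂/h₂ > λE₁/(1+λh₁). Equality gives the switch point.
λE₁h₂ = E₂ + λE₂h₁ ⇒ λ = E₂/(E₁h₂ − E₂h₁) = 4.4/(147 − 24.2) = 0.03583 per s.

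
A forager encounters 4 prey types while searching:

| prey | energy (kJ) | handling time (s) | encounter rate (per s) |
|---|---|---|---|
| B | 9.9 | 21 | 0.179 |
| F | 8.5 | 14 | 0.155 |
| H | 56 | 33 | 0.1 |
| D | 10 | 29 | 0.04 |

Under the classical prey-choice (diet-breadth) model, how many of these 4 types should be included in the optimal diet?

1

E/h in descending order: H 1.7, F 0.607, B 0.471, D 0.345 kJ/s. The optimal diet is the largest prefix of this list for which every included type satisfies E_i/h_i > R on the types above it.
Rate on top 1: 1.302. F: 0.607 < 1.302 → exclude; stop.
Optimal diet: H — 1 of 4 types.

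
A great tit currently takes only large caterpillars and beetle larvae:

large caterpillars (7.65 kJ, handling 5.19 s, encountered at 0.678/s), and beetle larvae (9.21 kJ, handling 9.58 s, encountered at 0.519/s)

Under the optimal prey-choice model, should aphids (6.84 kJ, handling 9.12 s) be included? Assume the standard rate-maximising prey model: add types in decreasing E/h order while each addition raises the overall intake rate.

On large caterpillars and beetle larvae alone, R = ΣλE/(1+Σλh) = 9.967/9.491 = 1.05 kJ/s.
aphids: E/h = 6.84/9.12 = 0.75 kJ/s.
Since 0.75 < R, time spent handling aphids is better spent searching.

No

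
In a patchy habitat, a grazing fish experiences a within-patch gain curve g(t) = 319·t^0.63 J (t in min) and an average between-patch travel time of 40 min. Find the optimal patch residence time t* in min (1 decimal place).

68.1 min

By the marginal value theorem, leave when the instantaneous gain rate g'(t) equals the habitat-wide average g(t)/(T + t).
g'(t) = 0.63·319·t^-0.37. Setting 0.63·319·t^-0.37 = 319·t^0.63/(40+t) gives 0.63(40+t) = t, so 0.37·t = 0.63×40.
t* = 0.63×40/0.37 = 68.11 min.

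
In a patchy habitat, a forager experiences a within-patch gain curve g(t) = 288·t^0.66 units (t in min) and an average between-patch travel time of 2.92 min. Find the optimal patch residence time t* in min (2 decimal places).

Optimal t* satisfies g'(t*) = g(t*)/(T + t*).
g'(t) = 0.66·288·t^-0.34. Setting 0.66·288·t^-0.34 = 288·t^0.66/(2.92+t) gives 0.66(2.92+t) = t, so 0.34·t = 0.66×2.92.
t* = 0.66×2.92/0.34 = 5.668 min.

5.67 min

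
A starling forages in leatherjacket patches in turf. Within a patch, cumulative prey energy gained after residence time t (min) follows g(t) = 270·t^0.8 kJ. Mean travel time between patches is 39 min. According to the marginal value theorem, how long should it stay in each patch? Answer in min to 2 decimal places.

156.00 min

Maximise g(t)/(T+t): set derivative to zero → g'(t)(T+t) = g(t).
g'(t) = 0.8·270·t^-0.2. Setting 0.8·270·t^-0.2 = 270·t^0.8/(39+t) gives 0.8(39+t) = t, so 0.20·t = 0.8×39.
t* = 0.8×39/0.20 = 156 min.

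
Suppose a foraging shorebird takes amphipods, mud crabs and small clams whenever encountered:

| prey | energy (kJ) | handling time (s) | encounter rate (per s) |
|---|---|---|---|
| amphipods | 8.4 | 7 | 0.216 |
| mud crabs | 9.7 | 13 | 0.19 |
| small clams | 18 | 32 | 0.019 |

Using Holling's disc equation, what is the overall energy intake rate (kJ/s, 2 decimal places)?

0.72 kJ/s

R = (0.216×8.4 + 0.19×9.7 + 0.019×18) / (1 + 0.216×7 + 0.19×13 + 0.019×32) = 3.999/5.59 = 0.7155 kJ/s.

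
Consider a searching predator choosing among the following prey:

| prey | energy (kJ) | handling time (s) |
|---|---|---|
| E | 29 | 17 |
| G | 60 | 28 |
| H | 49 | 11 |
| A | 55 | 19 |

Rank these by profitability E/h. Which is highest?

In descending order of E/h:
H: 49/11 = 4.45 kJ/s
A: 55/19 = 2.89 kJ/s
G: 60/28 = 2.14 kJ/s
E: 29/17 = 1.71 kJ/s

H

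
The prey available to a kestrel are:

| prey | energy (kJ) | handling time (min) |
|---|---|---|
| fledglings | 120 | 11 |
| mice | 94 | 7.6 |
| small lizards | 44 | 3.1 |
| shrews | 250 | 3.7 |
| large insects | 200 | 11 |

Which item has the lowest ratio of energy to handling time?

fledglings

Profitability E/h (kJ/min): fledglings = 120/11 = 10.9, mice = 94/7.6 = 12.4, small lizards = 44/3.1 = 14.2, shrews = 250/3.7 = 67.6, large insects = 200/11 = 18.2.
Ranked: shrews > large insects > small lizards > mice > fledglings.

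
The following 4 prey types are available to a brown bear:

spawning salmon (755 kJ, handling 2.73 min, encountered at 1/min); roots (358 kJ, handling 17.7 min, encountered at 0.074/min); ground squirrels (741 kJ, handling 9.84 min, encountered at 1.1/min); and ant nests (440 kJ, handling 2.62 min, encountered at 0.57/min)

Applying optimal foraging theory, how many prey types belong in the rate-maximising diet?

Rank by E/h (kJ/min): spawning salmon 277, ant nests 168, ground squirrels 75.3, roots 20.2. Include each in turn until the next type's E/h falls below the running intake rate.
Rate on top 1: 202.4. ant nests: 168 < 202.4 → exclude; stop.
Optimal diet: spawning salmon — 1 of 4 types.

1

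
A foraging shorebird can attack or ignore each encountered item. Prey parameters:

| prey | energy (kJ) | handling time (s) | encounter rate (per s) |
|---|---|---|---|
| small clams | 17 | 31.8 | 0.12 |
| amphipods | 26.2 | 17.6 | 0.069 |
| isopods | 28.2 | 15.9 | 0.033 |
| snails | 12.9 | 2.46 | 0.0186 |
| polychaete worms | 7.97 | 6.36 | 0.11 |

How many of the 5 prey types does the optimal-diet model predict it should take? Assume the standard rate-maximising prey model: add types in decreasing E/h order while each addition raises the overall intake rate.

4

Rank by E/h (kJ/s): snails 5.24, isopods 1.77, amphipods 1.49, polychaete worms 1.25, small clams 0.535. Include each in turn until the next type's E/h falls below the running intake rate.
Rate on top 1: 0.2294. isopods: 1.77 > 0.2294 → include.
Rate on top 2: 0.7454. amphipods: 1.49 > 0.7454 → include.
Rate on top 3: 1.069. polychaete worms: 1.25 > 1.069 → include.
Rate on top 4: 1.106. small clams: 0.535 < 1.106 → exclude; stop.
Optimal diet: snails, isopods, amphipods, polychaete worms — 4 of 5 types.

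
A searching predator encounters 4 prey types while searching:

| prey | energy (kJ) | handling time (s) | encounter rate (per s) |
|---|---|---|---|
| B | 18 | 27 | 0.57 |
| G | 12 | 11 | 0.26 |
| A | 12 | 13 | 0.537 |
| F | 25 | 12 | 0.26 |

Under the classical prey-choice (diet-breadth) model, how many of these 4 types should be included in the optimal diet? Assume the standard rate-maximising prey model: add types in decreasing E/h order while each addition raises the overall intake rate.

1

Profitabilities (E/h, kJ/s): F 2.08, G 1.09, A 0.923, B 0.667. Add prey in this order while the next type's profitability exceeds the intake rate on those already taken.
Rate on top 1: 1.578. G: 1.09 < 1.578 → exclude; stop.
Optimal diet: F — 1 of 4 types.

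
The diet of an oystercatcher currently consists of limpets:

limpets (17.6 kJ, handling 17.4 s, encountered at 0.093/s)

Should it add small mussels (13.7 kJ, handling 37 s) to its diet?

Current rate: (0.093×17.6)/(1 + 0.093×17.4) = 0.6252 kJ/s.
Profitability of small mussels: 13.7/37 = 0.3703 kJ/s.
Since 0.3703 < R, time spent handling small mussels is better spent searching.

No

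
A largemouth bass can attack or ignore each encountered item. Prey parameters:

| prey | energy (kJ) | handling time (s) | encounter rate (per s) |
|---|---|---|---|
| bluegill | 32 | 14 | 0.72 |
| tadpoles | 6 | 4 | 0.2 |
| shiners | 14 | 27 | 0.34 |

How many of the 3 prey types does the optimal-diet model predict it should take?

1

Profitabilities (E/h, kJ/s): bluegill 2.29, tadpoles 1.5, shiners 0.519. Add prey in this order while the next type's profitability exceeds the intake rate on those already taken.
Rate on top 1: 2.079. tadpoles: 1.5 < 2.079 → exclude; stop.
Optimal diet: bluegill — 1 of 3 types.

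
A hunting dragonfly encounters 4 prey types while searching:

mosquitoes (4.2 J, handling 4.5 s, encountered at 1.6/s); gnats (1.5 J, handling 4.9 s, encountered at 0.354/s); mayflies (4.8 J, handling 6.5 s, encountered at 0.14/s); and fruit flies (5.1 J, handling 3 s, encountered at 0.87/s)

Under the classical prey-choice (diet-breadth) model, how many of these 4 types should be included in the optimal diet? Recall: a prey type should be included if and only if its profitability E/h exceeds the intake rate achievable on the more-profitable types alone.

Profitabilities (E/h, J/s): fruit flies 1.7, mosquitoes 0.933, mayflies 0.738, gnats 0.306. Add prey in this order while the next type's profitability exceeds the intake rate on those already taken.
Rate on top 1: 1.229. mosquitoes: 0.933 < 1.229 → exclude; stop.
Optimal diet: fruit flies — 1 of 4 types.

1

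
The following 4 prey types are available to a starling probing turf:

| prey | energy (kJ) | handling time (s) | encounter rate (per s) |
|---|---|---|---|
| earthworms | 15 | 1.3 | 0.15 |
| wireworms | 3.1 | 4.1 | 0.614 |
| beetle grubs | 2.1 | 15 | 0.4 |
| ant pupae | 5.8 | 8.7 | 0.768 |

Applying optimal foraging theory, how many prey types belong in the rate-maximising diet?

1

Profitabilities (E/h, kJ/s): earthworms 11.5, wireworms 0.756, ant pupae 0.667, beetle grubs 0.14. Add prey in this order while the next type's profitability exceeds the intake rate on those already taken.
Rate on top 1: 1.883. wireworms: 0.756 < 1.883 → exclude; stop.
Optimal diet: earthworms — 1 of 4 types.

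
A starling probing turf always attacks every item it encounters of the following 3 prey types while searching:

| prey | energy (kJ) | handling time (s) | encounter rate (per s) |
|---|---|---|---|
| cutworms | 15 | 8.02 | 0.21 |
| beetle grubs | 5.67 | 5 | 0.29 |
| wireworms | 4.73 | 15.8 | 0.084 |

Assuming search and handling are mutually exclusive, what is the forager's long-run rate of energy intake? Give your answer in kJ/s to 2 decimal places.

0.95 kJ/s

R = (0.21×15 + 0.29×5.67 + 0.084×4.73) / (1 + 0.21×8.02 + 0.29×5 + 0.084×15.8) = 5.192/5.461 = 0.9506 kJ/s.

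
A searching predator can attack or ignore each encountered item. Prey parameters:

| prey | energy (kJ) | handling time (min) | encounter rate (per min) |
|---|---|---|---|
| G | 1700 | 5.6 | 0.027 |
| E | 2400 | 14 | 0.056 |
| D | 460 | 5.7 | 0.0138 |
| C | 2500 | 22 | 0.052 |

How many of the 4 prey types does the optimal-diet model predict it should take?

Rank by E/h (kJ/min): G 304, E 171, C 114, D 80.7. Include each in turn until the next type's E/h falls below the running intake rate.
Rate on top 1: 39.87. E: 171 > 39.87 → include.
Rate on top 2: 93.17. C: 114 > 93.17 → include.
Rate on top 3: 100.8. D: 80.7 < 100.8 → exclude; stop.
Optimal diet: G, E, C — 3 of 4 types.

3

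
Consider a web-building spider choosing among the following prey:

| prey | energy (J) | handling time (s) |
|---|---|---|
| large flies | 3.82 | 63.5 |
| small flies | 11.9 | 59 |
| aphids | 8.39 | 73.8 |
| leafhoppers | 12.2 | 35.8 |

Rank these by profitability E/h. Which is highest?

leafhoppers

In descending order of E/h:
leafhoppers: 12.2/35.8 = 0.341 J/s
small flies: 11.9/59 = 0.202 J/s
aphids: 8.39/73.8 = 0.114 J/s
large flies: 3.82/63.5 = 0.0602 J/s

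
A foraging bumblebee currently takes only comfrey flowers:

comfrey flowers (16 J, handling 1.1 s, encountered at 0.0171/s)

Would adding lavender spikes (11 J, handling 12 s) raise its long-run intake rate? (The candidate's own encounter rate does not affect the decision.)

Yes

On comfrey flowers alone, R = ΣλE/(1+Σλh) = 0.2736/1.019 = 0.2685 J/s.
lavender spikes: E/h = 11/12 = 0.9167 J/s.
Since 0.9167 > R, including lavender spikes increases the long-run rate.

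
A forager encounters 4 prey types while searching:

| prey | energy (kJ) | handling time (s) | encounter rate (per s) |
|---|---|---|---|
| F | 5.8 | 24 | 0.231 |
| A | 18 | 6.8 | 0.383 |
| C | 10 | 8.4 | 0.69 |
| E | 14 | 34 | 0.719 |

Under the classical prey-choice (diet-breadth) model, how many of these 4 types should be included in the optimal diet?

1

Profitabilities (E/h, kJ/s): A 2.65, C 1.19, E 0.412, F 0.242. Add prey in this order while the next type's profitability exceeds the intake rate on those already taken.
Rate on top 1: 1.913. C: 1.19 < 1.913 → exclude; stop.
Optimal diet: A — 1 of 4 types.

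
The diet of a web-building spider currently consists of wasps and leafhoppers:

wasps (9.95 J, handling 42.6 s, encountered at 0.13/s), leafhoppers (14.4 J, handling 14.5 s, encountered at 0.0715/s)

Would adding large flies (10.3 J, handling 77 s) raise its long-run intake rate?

No

Intake rate on the current diet: R = (0.13×9.95 + 0.0715×14.4) / (1 + 0.13×42.6 + 0.0715×14.5) = 2.323/7.575 = 0.3067 J/s.
Profitability of large flies: 10.3/77 = 0.1338 J/s.
0.1338 < 0.3067, so adding large flies would lower the average — exclude it.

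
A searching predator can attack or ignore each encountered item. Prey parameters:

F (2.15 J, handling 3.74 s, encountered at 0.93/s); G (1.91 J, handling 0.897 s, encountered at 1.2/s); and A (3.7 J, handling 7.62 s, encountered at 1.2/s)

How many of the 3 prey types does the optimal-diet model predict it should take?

Profitabilities (E/h, J/s): G 2.13, F 0.575, A 0.486. Add prey in this order while the next type's profitability exceeds the intake rate on those already taken.
Rate on top 1: 1.104. F: 0.575 < 1.104 → exclude; stop.
Optimal diet: G — 1 of 3 types.

1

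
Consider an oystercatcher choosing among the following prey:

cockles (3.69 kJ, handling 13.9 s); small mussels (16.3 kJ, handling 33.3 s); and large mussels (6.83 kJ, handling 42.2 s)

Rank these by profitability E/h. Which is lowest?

large mussels

Profitability E/h (kJ/s): cockles = 3.69/13.9 = 0.265, small mussels = 16.3/33.3 = 0.489, large mussels = 6.83/42.2 = 0.162.
Ranked: small mussels > cockles > large mussels.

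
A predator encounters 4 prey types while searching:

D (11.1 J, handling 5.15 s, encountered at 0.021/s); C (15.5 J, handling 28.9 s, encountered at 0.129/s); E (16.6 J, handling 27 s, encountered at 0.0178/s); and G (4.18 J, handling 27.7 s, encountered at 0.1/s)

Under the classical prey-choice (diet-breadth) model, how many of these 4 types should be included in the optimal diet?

3

Profitabilities (E/h, J/s): D 2.16, E 0.615, C 0.536, G 0.151. Add prey in this order while the next type's profitability exceeds the intake rate on those already taken.
Rate on top 1: 0.2104. E: 0.615 > 0.2104 → include.
Rate on top 2: 0.3327. C: 0.536 > 0.3327 → include.
Rate on top 3: 0.4755. G: 0.151 < 0.4755 → exclude; stop.
Optimal diet: D, E, C — 3 of 4 types.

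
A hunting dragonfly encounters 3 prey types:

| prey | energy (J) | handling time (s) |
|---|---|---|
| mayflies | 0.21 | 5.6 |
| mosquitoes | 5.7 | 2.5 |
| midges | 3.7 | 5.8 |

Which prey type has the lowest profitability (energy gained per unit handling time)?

Profitability E/h (J/s): mayflies = 0.21/5.6 = 0.0375, mosquitoes = 5.7/2.5 = 2.28, midges = 3.7/5.8 = 0.638.
Ranked: mosquitoes > midges > mayflies.

mayflies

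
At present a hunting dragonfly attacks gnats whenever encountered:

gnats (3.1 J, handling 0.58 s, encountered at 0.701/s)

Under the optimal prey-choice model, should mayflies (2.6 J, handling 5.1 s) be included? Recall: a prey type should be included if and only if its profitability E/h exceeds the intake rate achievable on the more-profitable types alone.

No

On gnats alone, R = ΣλE/(1+Σλh) = 2.173/1.407 = 1.545 J/s.
Profitability of mayflies: 2.6/5.1 = 0.5098 J/s.
0.5098 < 1.545, so adding mayflies would lower the average — exclude it.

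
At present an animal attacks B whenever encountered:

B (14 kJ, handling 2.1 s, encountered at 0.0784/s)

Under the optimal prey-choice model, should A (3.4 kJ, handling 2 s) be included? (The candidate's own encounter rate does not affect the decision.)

Current rate: (0.0784×14)/(1 + 0.0784×2.1) = 0.9424 kJ/s.
Profitability of A: 3.4/2 = 1.7 kJ/s.
1.7 > 0.9424, so adding A raises the average — include it.

Yes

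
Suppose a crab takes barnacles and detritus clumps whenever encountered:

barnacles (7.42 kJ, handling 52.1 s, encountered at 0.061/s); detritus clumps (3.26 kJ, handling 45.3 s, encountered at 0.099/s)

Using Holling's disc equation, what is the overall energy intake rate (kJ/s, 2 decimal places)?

0.09 kJ/s

R = Σλ_iE_i / (1 + Σλ_ih_i)
Numerator: 0.061×7.42 + 0.099×3.26 = 0.7754
Denominator: 1 + 0.061×52.1 + 0.099×45.3 = 8.663
R = 0.7754/8.663 = 0.0895 kJ/s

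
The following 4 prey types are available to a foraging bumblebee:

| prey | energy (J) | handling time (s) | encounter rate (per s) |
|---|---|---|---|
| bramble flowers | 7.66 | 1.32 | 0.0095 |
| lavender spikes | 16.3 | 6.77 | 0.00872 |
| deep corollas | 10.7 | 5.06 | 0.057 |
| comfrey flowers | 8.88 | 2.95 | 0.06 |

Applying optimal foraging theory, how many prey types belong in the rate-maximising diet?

4

Rank by E/h (J/s): bramble flowers 5.8, comfrey flowers 3.01, lavender spikes 2.41, deep corollas 2.11. Include each in turn until the next type's E/h falls below the running intake rate.
Rate on top 1: 0.07187. comfrey flowers: 3.01 > 0.07187 → include.
Rate on top 2: 0.5091. lavender spikes: 2.41 > 0.5091 → include.
Rate on top 3: 0.5988. deep corollas: 2.11 > 0.5988 → include.
Optimal diet: bramble flowers, comfrey flowers, lavender spikes, deep corollas — 4 of 4 types.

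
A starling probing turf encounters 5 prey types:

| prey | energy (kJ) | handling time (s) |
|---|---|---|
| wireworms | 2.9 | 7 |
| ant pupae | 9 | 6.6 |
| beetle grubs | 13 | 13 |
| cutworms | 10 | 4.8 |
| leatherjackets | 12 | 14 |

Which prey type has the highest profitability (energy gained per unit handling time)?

cutworms

In descending order of E/h:
cutworms: 10/4.8 = 2.08 kJ/s
ant pupae: 9/6.6 = 1.36 kJ/s
beetle grubs: 13/13 = 1 kJ/s
leatherjackets: 12/14 = 0.857 kJ/s
wireworms: 2.9/7 = 0.414 kJ/s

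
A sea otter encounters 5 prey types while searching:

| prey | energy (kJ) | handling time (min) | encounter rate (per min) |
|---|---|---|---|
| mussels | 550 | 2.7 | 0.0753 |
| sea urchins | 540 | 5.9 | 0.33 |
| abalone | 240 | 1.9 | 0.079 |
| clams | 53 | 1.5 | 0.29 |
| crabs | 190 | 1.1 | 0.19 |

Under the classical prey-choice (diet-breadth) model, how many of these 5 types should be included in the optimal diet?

E/h in descending order: mussels 204, crabs 173, abalone 126, sea urchins 91.5, clams 35.3 kJ/min. The optimal diet is the largest prefix of this list for which every included type satisfies E_i/h_i > R on the types above it.
Rate on top 1: 34.42. crabs: 173 > 34.42 → include.
Rate on top 2: 54.89. abalone: 126 > 54.89 → include.
Rate on top 3: 61.75. sea urchins: 91.5 > 61.75 → include.
Rate on top 4: 78.27. clams: 35.3 < 78.27 → exclude; stop.
Optimal diet: mussels, crabs, abalone, sea urchins — 4 of 5 types.

4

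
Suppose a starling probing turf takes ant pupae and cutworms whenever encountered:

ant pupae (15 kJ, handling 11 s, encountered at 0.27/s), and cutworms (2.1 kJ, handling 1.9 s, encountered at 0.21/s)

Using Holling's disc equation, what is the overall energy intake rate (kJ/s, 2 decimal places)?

Energy encountered per unit search time: 0.27×15 + 0.21×2.1 = 4.491 kJ/s.
Handling time per unit search time: 0.27×11 + 0.21×1.9 = 3.369.
Rate = 4.491/(1 + 3.369) = 1.028 kJ/s.

1.03 kJ/s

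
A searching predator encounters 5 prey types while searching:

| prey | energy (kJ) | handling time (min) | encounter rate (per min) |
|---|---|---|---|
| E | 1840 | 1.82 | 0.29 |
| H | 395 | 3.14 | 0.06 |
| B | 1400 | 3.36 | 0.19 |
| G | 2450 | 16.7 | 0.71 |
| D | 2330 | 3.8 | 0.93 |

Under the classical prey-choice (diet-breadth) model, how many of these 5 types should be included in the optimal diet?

2

E/h in descending order: E 1.01e+03, D 613, B 417, G 147, H 126 kJ/min. The optimal diet is the largest prefix of this list for which every included type satisfies E_i/h_i > R on the types above it.
Rate on top 1: 349.3. D: 613 > 349.3 → include.
Rate on top 2: 533.5. B: 417 < 533.5 → exclude; stop.
Optimal diet: E, D — 2 of 5 types.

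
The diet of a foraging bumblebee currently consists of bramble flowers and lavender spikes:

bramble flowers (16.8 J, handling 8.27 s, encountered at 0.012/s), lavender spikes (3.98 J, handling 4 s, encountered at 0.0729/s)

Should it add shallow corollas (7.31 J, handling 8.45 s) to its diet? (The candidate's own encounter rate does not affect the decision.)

Yes

On bramble flowers and lavender spikes alone, R = ΣλE/(1+Σλh) = 0.4917/1.391 = 0.3536 J/s.
shallow corollas: E/h = 7.31/8.45 = 0.8651 J/s.
Since 0.8651 > R, including shallow corollas increases the long-run rate.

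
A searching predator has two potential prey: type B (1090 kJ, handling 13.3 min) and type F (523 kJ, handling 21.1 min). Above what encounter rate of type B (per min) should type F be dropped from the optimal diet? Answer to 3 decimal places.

The zero-one rule: include type F iff E₂/h₂ > λE₁/(1+λh₁). Equality gives the switch point.
λE₁h₂ = E₂ + λE₂h₁ ⇒ λ = E₂/(E₁h₂ − E₂h₁) = 523/(2.3e+04 − 6956) = 0.0326 per min.

0.033 per min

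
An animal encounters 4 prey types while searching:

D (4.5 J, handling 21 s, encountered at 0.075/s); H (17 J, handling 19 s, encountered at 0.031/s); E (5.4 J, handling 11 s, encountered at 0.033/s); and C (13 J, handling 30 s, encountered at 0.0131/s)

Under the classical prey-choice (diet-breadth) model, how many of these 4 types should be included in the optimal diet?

3

Rank by E/h (J/s): H 0.895, E 0.491, C 0.433, D 0.214. Include each in turn until the next type's E/h falls below the running intake rate.
Rate on top 1: 0.3317. E: 0.491 > 0.3317 → include.
Rate on top 2: 0.3613. C: 0.433 > 0.3613 → include.
Rate on top 3: 0.3733. D: 0.214 < 0.3733 → exclude; stop.
Optimal diet: H, E, C — 3 of 4 types.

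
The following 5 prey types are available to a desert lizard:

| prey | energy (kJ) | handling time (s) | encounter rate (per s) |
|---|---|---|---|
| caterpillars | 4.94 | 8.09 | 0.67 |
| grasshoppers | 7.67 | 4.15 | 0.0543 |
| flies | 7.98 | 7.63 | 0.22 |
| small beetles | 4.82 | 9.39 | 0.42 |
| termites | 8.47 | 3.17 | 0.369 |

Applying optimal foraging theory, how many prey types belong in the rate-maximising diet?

2

Profitabilities (E/h, kJ/s): termites 2.67, grasshoppers 1.85, flies 1.05, caterpillars 0.611, small beetles 0.513. Add prey in this order while the next type's profitability exceeds the intake rate on those already taken.
Rate on top 1: 1.44. grasshoppers: 1.85 > 1.44 → include.
Rate on top 2: 1.479. flies: 1.05 < 1.479 → exclude; stop.
Optimal diet: termites, grasshoppers — 2 of 5 types.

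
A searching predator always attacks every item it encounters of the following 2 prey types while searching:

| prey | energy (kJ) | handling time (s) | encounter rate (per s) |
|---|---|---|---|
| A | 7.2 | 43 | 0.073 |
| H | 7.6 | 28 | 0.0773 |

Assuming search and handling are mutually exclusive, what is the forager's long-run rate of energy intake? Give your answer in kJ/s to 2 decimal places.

Energy encountered per unit search time: 0.073×7.2 + 0.0773×7.6 = 1.113 kJ/s.
Handling time per unit search time: 0.073×43 + 0.0773×28 = 5.303.
Rate = 1.113/(1 + 5.303) = 0.1766 kJ/s.

0.18 kJ/s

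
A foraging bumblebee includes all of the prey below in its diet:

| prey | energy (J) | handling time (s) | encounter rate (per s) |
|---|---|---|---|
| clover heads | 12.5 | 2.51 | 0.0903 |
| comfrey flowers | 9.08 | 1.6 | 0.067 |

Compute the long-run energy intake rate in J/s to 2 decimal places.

1.30 J/s

Energy encountered per unit search time: 0.0903×12.5 + 0.067×9.08 = 1.737 J/s.
Handling time per unit search time: 0.0903×2.51 + 0.067×1.6 = 0.3339.
Rate = 1.737/(1 + 0.3339) = 1.302 J/s.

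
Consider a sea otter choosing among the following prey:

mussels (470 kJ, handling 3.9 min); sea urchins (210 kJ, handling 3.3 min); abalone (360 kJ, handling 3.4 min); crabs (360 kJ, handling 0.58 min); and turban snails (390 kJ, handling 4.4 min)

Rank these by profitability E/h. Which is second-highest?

Profitability E/h (kJ/min): mussels = 470/3.9 = 121, sea urchins = 210/3.3 = 63.6, abalone = 360/3.4 = 106, crabs = 360/0.58 = 621, turban snails = 390/4.4 = 88.6.
Ranked: crabs > mussels > abalone > turban snails > sea urchins.

mussels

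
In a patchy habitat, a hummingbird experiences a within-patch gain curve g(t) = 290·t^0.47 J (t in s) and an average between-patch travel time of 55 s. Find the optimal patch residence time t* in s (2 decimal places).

48.77 s

Maximise g(t)/(T+t): set derivative to zero → g'(t)(T+t) = g(t).
g'(t) = 0.47·290·t^-0.53. Setting 0.47·290·t^-0.53 = 290·t^0.47/(55+t) gives 0.47(55+t) = t, so 0.53·t = 0.47×55.
t* = 0.47×55/0.53 = 48.77 s.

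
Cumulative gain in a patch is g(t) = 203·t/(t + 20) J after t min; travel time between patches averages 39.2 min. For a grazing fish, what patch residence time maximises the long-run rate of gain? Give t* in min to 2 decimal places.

28.00 min

Optimal t* satisfies g'(t*) = g(t*)/(T + t*).
g'(t) = 203·20/(t + 20)². Setting 203·20/(t+20)² = 203t/[(t+20)(39.2+t)] gives 20(39.2+t) = t(t+20), so t² = 20×39.2 = 784.
t* = √784 = 28 min.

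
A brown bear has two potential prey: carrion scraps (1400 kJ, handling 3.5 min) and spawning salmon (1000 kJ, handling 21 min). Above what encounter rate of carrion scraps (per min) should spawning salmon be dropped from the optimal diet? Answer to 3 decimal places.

The zero-one rule: include spawning salmon iff E₂/h₂ > λE₁/(1+λh₁). Equality gives the switch point.
λE₁h₂ = E₂ + λE₂h₁ ⇒ λ = E₂/(E₁h₂ − E₂h₁) = 1000/(2.94e+04 − 3500) = 0.03861 per min.

0.039 per min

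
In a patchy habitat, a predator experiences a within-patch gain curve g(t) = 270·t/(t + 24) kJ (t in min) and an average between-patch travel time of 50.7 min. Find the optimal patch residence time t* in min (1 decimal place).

34.9 min

Optimal t* satisfies g'(t*) = g(t*)/(T + t*).
g'(t) = 270·24/(t + 24)². Setting 270·24/(t+24)² = 270t/[(t+24)(50.7+t)] gives 24(50.7+t) = t(t+24), so t² = 24×50.7 = 1217.
t* = √1217 = 34.88 min.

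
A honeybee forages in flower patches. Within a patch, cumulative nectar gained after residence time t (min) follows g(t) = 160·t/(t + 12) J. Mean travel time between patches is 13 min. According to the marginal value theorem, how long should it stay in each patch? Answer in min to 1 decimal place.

By the marginal value theorem, leave when the instantaneous gain rate g'(t) equals the habitat-wide average g(t)/(T + t).
g'(t) = 160·12/(t + 12)². Setting 160·12/(t+12)² = 160t/[(t+12)(13+t)] gives 12(13+t) = t(t+12), so t² = 12×13 = 156.
t* = √156 = 12.49 min.

12.5 min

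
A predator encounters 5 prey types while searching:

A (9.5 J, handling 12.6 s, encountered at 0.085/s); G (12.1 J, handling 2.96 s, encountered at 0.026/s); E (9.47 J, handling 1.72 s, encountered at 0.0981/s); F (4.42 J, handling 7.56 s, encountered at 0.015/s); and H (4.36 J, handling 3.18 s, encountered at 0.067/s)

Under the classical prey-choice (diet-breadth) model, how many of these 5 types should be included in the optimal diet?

3

Rank by E/h (J/s): E 5.51, G 4.09, H 1.37, A 0.754, F 0.585. Include each in turn until the next type's E/h falls below the running intake rate.
Rate on top 1: 0.7949. G: 4.09 > 0.7949 → include.
Rate on top 2: 0.9983. H: 1.37 > 0.9983 → include.
Rate on top 3: 1.053. A: 0.754 < 1.053 → exclude; stop.
Optimal diet: E, G, H — 3 of 5 types.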